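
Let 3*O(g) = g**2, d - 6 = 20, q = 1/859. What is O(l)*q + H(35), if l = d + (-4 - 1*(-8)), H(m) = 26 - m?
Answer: -7431/859 ≈ -8.6508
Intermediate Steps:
q = 1/859 ≈ 0.0011641
d = 26 (d = 6 + 20 = 26)
l = 30 (l = 26 + (-4 - 1*(-8)) = 26 + (-4 + 8) = 26 + 4 = 30)
O(g) = g**2/3
O(l)*q + H(35) = ((1/3)*30**2)*(1/859) + (26 - 1*35) = ((1/3)*900)*(1/859) + (26 - 35) = 300*(1/859) - 9 = 300/859 - 9 = -7431/859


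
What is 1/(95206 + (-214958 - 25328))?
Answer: -1/145080 ≈ -6.8927e-6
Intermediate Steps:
1/(95206 + (-214958 - 25328)) = 1/(95206 - 240286) = 1/(-145080) = -1/145080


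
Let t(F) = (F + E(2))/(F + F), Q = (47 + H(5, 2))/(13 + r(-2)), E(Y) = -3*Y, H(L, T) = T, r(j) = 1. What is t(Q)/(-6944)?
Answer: 5/97216 ≈ 5.1432e-5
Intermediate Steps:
Q = 7/2 (Q = (47 + 2)/(13 + 1) = 49/14 = 49*(1/14) = 7/2 ≈ 3.5000)
t(F) = (-6 + F)/(2*F) (t(F) = (F - 3*2)/(F + F) = (F - 6)/((2*F)) = (-6 + F)*(1/(2*F)) = (-6 + F)/(2*F))
t(Q)/(-6944) = ((-6 + 7/2)/(2*(7/2)))/(-6944) = ((1/2)*(2/7)*(-5/2))*(-1/6944) = -5/14*(-1/6944) = 5/97216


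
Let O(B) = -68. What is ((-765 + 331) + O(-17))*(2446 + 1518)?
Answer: -1989928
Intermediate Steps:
((-765 + 331) + O(-17))*(2446 + 1518) = ((-765 + 331) - 68)*(2446 + 1518) = (-434 - 68)*3964 = -502*3964 = -1989928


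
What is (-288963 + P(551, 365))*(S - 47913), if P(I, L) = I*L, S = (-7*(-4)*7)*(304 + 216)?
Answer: -4744406936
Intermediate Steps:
S = 101920 (S = (28*7)*520 = 196*520 = 101920)
(-288963 + P(551, 365))*(S - 47913) = (-288963 + 551*365)*(101920 - 47913) = (-288963 + 201115)*54007 = -87848*54007 = -4744406936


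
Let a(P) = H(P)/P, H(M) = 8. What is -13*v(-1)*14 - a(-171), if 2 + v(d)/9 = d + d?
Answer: 1120400/171 ≈ 6552.0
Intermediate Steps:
v(d) = -18 + 18*d (v(d) = -18 + 9*(d + d) = -18 + 9*(2*d) = -18 + 18*d)
a(P) = 8/P
-13*v(-1)*14 - a(-171) = -13*(-18 + 18*(-1))*14 - 8/(-171) = -13*(-18 - 18)*14 - 8*(-1)/171 = -13*(-36)*14 - 1*(-8/171) = 468*14 + 8/171 = 6552 + 8/171 = 1120400/171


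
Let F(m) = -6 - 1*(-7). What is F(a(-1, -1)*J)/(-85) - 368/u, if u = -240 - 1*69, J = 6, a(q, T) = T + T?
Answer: 30971/26265 ≈ 1.1792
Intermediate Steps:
a(q, T) = 2*T
u = -309 (u = -240 - 69 = -309)
F(m) = 1 (F(m) = -6 + 7 = 1)
F(a(-1, -1)*J)/(-85) - 368/u = 1/(-85) - 368/(-309) = 1*(-1/85) - 368*(-1/309) = -1/85 + 368/309 = 30971/26265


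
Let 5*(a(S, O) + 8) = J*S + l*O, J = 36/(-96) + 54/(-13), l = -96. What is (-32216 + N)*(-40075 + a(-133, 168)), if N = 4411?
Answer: 124887987069/104 ≈ 1.2008e+9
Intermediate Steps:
J = -471/104 (J = 36*(-1/96) + 54*(-1/13) = -3/8 - 54/13 = -471/104 ≈ -4.5288)
a(S, O) = -8 - 471*S/520 - 96*O/5 (a(S, O) = -8 + (-471*S/104 - 96*O)/5 = -8 + (-96*O - 471*S/104)/5 = -8 + (-471*S/520 - 96*O/5) = -8 - 471*S/520 - 96*O/5)
(-32216 + N)*(-40075 + a(-133, 168)) = (-32216 + 4411)*(-40075 + (-8 - 471/520*(-133) - 96/5*168)) = -27805*(-40075 + (-8 + 62643/520 - 16128/5)) = -27805*(-40075 - 1618829/520) = -27805*(-22457829/520) = 124887987069/104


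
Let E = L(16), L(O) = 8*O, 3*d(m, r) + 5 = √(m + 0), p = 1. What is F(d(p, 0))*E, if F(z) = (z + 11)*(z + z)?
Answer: -29696/9 ≈ -3299.6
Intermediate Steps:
d(m, r) = -5/3 + √m/3 (d(m, r) = -5/3 + √(m + 0)/3 = -5/3 + √m/3)
F(z) = 2*z*(11 + z) (F(z) = (11 + z)*(2*z) = 2*z*(11 + z))
E = 128 (E = 8*16 = 128)
F(d(p, 0))*E = (2*(-5/3 + √1/3)*(11 + (-5/3 + √1/3)))*128 = (2*(-5/3 + (⅓)*1)*(11 + (-5/3 + (⅓)*1)))*128 = (2*(-5/3 + ⅓)*(11 + (-5/3 + ⅓)))*128 = (2*(-4/3)*(11 - 4/3))*128 = (2*(-4/3)*(29/3))*128 = -232/9*128 = -29696/9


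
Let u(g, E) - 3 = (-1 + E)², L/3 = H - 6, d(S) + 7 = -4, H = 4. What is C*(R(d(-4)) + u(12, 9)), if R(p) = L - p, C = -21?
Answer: -1512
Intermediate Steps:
d(S) = -11 (d(S) = -7 - 4 = -11)
L = -6 (L = 3*(4 - 6) = 3*(-2) = -6)
R(p) = -6 - p
u(g, E) = 3 + (-1 + E)²
C*(R(d(-4)) + u(12, 9)) = -21*((-6 - 1*(-11)) + (3 + (-1 + 9)²)) = -21*((-6 + 11) + (3 + 8²)) = -21*(5 + (3 + 64)) = -21*(5 + 67) = -21*72 = -1512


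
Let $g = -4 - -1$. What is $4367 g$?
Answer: $-13101$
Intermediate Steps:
$g = -3$ ($g = -4 + 1 = -3$)
$4367 g = 4367 \left(-3\right) = -13101$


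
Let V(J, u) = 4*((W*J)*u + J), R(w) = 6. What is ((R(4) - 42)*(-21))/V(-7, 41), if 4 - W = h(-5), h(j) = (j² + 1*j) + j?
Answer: 3/50 ≈ 0.060000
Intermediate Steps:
h(j) = j² + 2*j (h(j) = (j² + j) + j = (j + j²) + j = j² + 2*j)
W = -11 (W = 4 - (-5)*(2 - 5) = 4 - (-5)*(-3) = 4 - 1*15 = 4 - 15 = -11)
V(J, u) = 4*J - 44*J*u (V(J, u) = 4*((-11*J)*u + J) = 4*(-11*J*u + J) = 4*(J - 11*J*u) = 4*J - 44*J*u)
((R(4) - 42)*(-21))/V(-7, 41) = ((6 - 42)*(-21))/((4*(-7)*(1 - 11*41))) = (-36*(-21))/((4*(-7)*(1 - 451))) = 756/((4*(-7)*(-450))) = 756/12600 = 756*(1/12600) = 3/50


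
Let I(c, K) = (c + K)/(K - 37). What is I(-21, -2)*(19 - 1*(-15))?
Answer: 782/39 ≈ 20.051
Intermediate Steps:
I(c, K) = (K + c)/(-37 + K)
I(-21, -2)*(19 - 1*(-15)) = ((-2 - 21)/(-37 - 2))*(19 - 1*(-15)) = (-23/(-39))*(19 + 15) = -1/39*(-23)*34 = (23/39)*34 = 782/39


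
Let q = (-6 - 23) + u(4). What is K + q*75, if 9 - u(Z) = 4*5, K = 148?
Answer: -2852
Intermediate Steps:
u(Z) = -11 (u(Z) = 9 - 4*5 = 9 - 1*20 = 9 - 20 = -11)
q = -40 (q = (-6 - 23) - 11 = -29 - 11 = -40)
K + q*75 = 148 - 40*75 = 148 - 3000 = -2852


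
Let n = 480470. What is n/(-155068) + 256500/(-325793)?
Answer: -5166018545/1329475498 ≈ -3.8858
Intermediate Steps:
n/(-155068) + 256500/(-325793) = 480470/(-155068) + 256500/(-325793) = 480470*(-1/155068) + 256500*(-1/325793) = -240235/77534 - 13500/17147 = -5166018545/1329475498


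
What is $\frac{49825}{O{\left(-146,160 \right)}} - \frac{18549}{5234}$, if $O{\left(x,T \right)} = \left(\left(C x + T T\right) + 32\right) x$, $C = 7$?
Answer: $- \frac{6690845399}{1880607604} \approx -3.5578$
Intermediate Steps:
$O{\left(x,T \right)} = x \left(32 + T^{2} + 7 x\right)$ ($O{\left(x,T \right)} = \left(\left(7 x + T T\right) + 32\right) x = \left(\left(7 x + T^{2}\right) + 32\right) x = \left(\left(T^{2} + 7 x\right) + 32\right) x = \left(32 + T^{2} + 7 x\right) x = x \left(32 + T^{2} + 7 x\right)$)
$\frac{49825}{O{\left(-146,160 \right)}} - \frac{18549}{5234} = \frac{49825}{\left(-146\right) \left(32 + 160^{2} + 7 \left(-146\right)\right)} - \frac{18549}{5234} = \frac{49825}{\left(-146\right) \left(32 + 25600 - 1022\right)} - \frac{18549}{5234} = \frac{49825}{\left(-146\right) 24610} - \frac{18549}{5234} = \frac{49825}{-3593060} - \frac{18549}{5234} = 49825 \left(- \frac{1}{3593060}\right) - \frac{18549}{5234} = - \frac{9965}{718612} - \frac{18549}{5234} = - \frac{6690845399}{1880607604}$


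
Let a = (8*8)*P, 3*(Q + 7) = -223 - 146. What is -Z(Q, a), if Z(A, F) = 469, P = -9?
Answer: -469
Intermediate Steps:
Q = -130 (Q = -7 + (-223 - 146)/3 = -7 + (1/3)*(-369) = -7 - 123 = -130)
a = -576 (a = (8*8)*(-9) = 64*(-9) = -576)
-Z(Q, a) = -1*469 = -469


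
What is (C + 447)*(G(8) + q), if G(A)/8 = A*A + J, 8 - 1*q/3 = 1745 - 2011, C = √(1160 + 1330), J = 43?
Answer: 750066 + 1678*√2490 ≈ 8.3380e+5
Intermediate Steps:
C = √2490 ≈ 49.900
q = 822 (q = 24 - 3*(1745 - 2011) = 24 - 3*(-266) = 24 + 798 = 822)
G(A) = 344 + 8*A² (G(A) = 8*(A*A + 43) = 8*(A² + 43) = 8*(43 + A²) = 344 + 8*A²)
(C + 447)*(G(8) + q) = (√2490 + 447)*((344 + 8*8²) + 822) = (447 + √2490)*((344 + 8*64) + 822) = (447 + √2490)*((344 + 512) + 822) = (447 + √2490)*(856 + 822) = (447 + √2490)*1678 = 750066 + 1678*√2490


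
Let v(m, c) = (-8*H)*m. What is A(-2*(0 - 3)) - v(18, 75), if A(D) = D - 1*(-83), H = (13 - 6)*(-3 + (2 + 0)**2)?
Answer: 1097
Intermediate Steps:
H = 7 (H = 7*(-3 + 2**2) = 7*(-3 + 4) = 7*1 = 7)
v(m, c) = -56*m (v(m, c) = (-8*7)*m = -56*m)
A(D) = 83 + D (A(D) = D + 83 = 83 + D)
A(-2*(0 - 3)) - v(18, 75) = (83 - 2*(0 - 3)) - (-56)*18 = (83 - 2*(-3)) - 1*(-1008) = (83 + 6) + 1008 = 89 + 1008 = 1097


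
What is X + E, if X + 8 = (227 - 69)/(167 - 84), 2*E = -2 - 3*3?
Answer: -1925/166 ≈ -11.596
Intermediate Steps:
E = -11/2 (E = (-2 - 3*3)/2 = (-2 - 9)/2 = (1/2)*(-11) = -11/2 ≈ -5.5000)
X = -506/83 (X = -8 + (227 - 69)/(167 - 84) = -8 + 158/83 = -506/83 ≈ -6.0964)
X + E = -506/83 - 11/2 = -1925/166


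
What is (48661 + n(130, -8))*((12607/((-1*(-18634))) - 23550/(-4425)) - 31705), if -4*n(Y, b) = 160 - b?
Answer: -242053666735297/157058 ≈ -1.5412e+9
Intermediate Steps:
n(Y, b) = -40 + b/4 (n(Y, b) = -(160 - b)/4 = -40 + b/4)
(48661 + n(130, -8))*((12607/((-1*(-18634))) - 23550/(-4425)) - 31705) = (48661 + (-40 + (¼)*(-8)))*((12607/((-1*(-18634))) - 23550/(-4425)) - 31705) = (48661 + (-40 - 2))*((12607/18634 - 23550*(-1/4425)) - 31705) = (48661 - 42)*((12607*(1/18634) + 314/59) - 31705) = 48619*((1801/2662 + 314/59) - 31705) = 48619*(942127/157058 - 31705) = 48619*(-4978581763/157058) = -242053666735297/157058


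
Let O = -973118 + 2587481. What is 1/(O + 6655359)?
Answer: 1/8269722 ≈ 1.2092e-7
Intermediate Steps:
O = 1614363
1/(O + 6655359) = 1/(1614363 + 6655359) = 1/8269722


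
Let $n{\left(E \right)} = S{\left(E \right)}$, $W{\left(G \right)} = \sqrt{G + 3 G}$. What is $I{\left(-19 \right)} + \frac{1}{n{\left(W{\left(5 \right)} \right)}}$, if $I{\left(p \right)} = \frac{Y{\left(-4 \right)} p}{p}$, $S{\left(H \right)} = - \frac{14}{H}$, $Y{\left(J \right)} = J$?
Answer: $-4 - \frac{\sqrt{5}}{7} \approx -4.3194$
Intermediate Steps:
$W{\left(G \right)} = 2 \sqrt{G}$ ($W{\left(G \right)} = \sqrt{4 G} = 2 \sqrt{G}$)
$n{\left(E \right)} = - \frac{14}{E}$
$I{\left(p \right)} = -4$ ($I{\left(p \right)} = \frac{\left(-4\right) p}{p} = -4$)
$I{\left(-19 \right)} + \frac{1}{n{\left(W{\left(5 \right)} \right)}} = -4 + \frac{1}{\left(-14\right) \frac{1}{2 \sqrt{5}}} = -4 + \frac{1}{\left(-14\right) \frac{\sqrt{5}}{10}} = -4 + \frac{1}{\left(- \frac{7}{5}\right) \sqrt{5}} = -4 - \frac{\sqrt{5}}{7}$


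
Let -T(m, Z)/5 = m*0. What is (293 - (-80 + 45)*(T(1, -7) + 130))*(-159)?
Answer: -770037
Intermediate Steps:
T(m, Z) = 0 (T(m, Z) = -5*m*0 = -5*0 = 0)
(293 - (-80 + 45)*(T(1, -7) + 130))*(-159) = (293 - (-80 + 45)*(0 + 130))*(-159) = (293 - (-35)*130)*(-159) = (293 - 1*(-4550))*(-159) = (293 + 4550)*(-159) = 4843*(-159) = -770037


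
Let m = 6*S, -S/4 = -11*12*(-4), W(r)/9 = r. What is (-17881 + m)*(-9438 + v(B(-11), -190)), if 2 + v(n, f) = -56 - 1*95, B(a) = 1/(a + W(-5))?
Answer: 293033823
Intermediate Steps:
W(r) = 9*r
S = -2112 (S = -4*(-11*12)*(-4) = -(-528)*(-4) = -4*528 = -2112)
B(a) = 1/(-45 + a) (B(a) = 1/(a + 9*(-5)) = 1/(a - 45) = 1/(-45 + a))
v(n, f) = -153 (v(n, f) = -2 + (-56 - 1*95) = -2 + (-56 - 95) = -2 - 151 = -153)
m = -12672 (m = 6*(-2112) = -12672)
(-17881 + m)*(-9438 + v(B(-11), -190)) = (-17881 - 12672)*(-9438 - 153) = -30553*(-9591) = 293033823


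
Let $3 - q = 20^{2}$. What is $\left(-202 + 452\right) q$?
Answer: $-99250$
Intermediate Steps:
$q = -397$ ($q = 3 - 20^{2} = 3 - 400 = -397$)
$\left(-202 + 452\right) q = \left(-202 + 452\right) \left(-397\right) = 250 \left(-397\right) = -99250$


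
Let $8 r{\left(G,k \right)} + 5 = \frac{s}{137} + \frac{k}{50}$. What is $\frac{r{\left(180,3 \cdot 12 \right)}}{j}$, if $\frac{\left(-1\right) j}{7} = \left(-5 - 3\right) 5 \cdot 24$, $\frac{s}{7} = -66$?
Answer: $- \frac{26209}{184128000} \approx -0.00014234$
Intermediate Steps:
$s = -462$ ($s = 7 \left(-66\right) = -462$)
$r{\left(G,k \right)} = - \frac{1147}{1096} + \frac{k}{400}$ ($r{\left(G,k \right)} = - \frac{5}{8} + \frac{- \frac{462}{137} + \frac{k}{50}}{8} = - \frac{5}{8} + \left(- \frac{231}{548} + \frac{k}{400}\right) = - \frac{1147}{1096} + \frac{k}{400}$)
$j = 6720$ ($j = - 7 \left(-5 - 3\right) 5 \cdot 24 = - 7 \left(-8\right) 5 \cdot 24 = - 7 \left(\left(-40\right) 24\right) = \left(-7\right) \left(-960\right) = 6720$)
$\frac{r{\left(180,3 \cdot 12 \right)}}{j} = \frac{- \frac{1147}{1096} + \frac{3 \cdot 12}{400}}{6720} = \left(- \frac{1147}{1096} + \frac{1}{400} \cdot 36\right) \frac{1}{6720} = \left(- \frac{1147}{1096} + \frac{9}{100}\right) \frac{1}{6720} = \left(- \frac{26209}{27400}\right) \frac{1}{6720} = - \frac{26209}{184128000}$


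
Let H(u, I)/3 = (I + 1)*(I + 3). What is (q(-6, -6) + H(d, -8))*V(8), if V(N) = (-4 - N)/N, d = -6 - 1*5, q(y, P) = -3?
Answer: -153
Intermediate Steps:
d = -11 (d = -6 - 5 = -11)
H(u, I) = 3*(1 + I)*(3 + I) (H(u, I) = 3*((I + 1)*(I + 3)) = 3*((1 + I)*(3 + I)) = 3*(1 + I)*(3 + I))
V(N) = (-4 - N)/N
(q(-6, -6) + H(d, -8))*V(8) = (-3 + (9 + 3*(-8)² + 12*(-8)))*((-4 - 1*8)/8) = (-3 + (9 + 3*64 - 96))*((-4 - 8)/8) = (-3 + (9 + 192 - 96))*((⅛)*(-12)) = (-3 + 105)*(-3/2) = 102*(-3/2) = -153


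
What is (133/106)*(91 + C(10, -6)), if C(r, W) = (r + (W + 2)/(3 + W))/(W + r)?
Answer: 74879/636 ≈ 117.73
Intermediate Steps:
C(r, W) = (r + (2 + W)/(3 + W))/(W + r)
(133/106)*(91 + C(10, -6)) = (133/106)*(91 + (2 - 6 + 3*10 - 6*10)/((-6)**2 + 3*(-6) + 3*10 - 6*10)) = (133*(1/106))*(91 + (2 - 6 + 30 - 60)/(36 - 18 + 30 - 60)) = 133*(91 - 34/(-12))/106 = 133*(91 - 1/12*(-34))/106 = 133*(91 + 17/6)/106 = (133/106)*(563/6) = 74879/636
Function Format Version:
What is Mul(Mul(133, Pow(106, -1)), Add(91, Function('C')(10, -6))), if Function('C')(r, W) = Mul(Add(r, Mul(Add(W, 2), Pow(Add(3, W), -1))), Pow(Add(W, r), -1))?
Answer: Rational(74879, 636) ≈ 117.73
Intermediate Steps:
Function('C')(r, W) = Mul(Pow(Add(W, r), -1), Add(r, Mul(Pow(Add(3, W), -1), Add(2, W)))) (Function('C')(r, W) = Mul(Add(r, Mul(Add(2, W), Pow(Add(3, W), -1))), Pow(Add(W, r), -1)) = Mul(Add(r, Mul(Pow(Add(3, W), -1), Add(2, W))), Pow(Add(W, r), -1)) = Mul(Pow(Add(W, r), -1), Add(r, Mul(Pow(Add(3, W), -1), Add(2, W)))))
Mul(Mul(133, Pow(106, -1)), Add(91, Function('C')(10, -6))) = Mul(Mul(133, Pow(106, -1)), Add(91, Mul(Pow(Add(Pow(-6, 2), Mul(3, -6), Mul(3, 10), Mul(-6, 10)), -1), Add(2, -6, Mul(3, 10), Mul(-6, 10))))) = Mul(Mul(133, Rational(1, 106)), Add(91, Mul(Pow(Add(36, -18, 30, -60), -1), Add(2, -6, 30, -60)))) = Mul(Rational(133, 106), Add(91, Mul(Pow(-12, -1), -34))) = Mul(Rational(133, 106), Add(91, Mul(Rational(-1, 12), -34))) = Mul(Rational(133, 106), Add(91, Rational(17, 6))) = Mul(Rational(133, 106), Rational(563, 6)) = Rational(74879, 636)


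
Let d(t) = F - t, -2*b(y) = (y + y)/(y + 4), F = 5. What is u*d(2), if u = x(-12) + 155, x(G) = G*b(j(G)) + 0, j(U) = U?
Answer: 519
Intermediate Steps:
b(y) = -y/(4 + y) (b(y) = -(y + y)/(2*(y + 4)) = -2*y/(2*(4 + y)) = -y/(4 + y))
d(t) = 5 - t
x(G) = -G**2/(4 + G) (x(G) = G*(-G/(4 + G)) + 0 = -G**2/(4 + G) + 0 = -G**2/(4 + G))
u = 173 (u = -1*(-12)**2/(4 - 12) + 155 = -1*144/(-8) + 155 = -1*144*(-1/8) + 155 = 18 + 155 = 173)
u*d(2) = 173*(5 - 1*2) = 173*(5 - 2) = 173*3 = 519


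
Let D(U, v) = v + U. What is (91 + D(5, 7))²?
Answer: 10609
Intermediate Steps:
D(U, v) = U + v
(91 + D(5, 7))² = (91 + (5 + 7))² = (91 + 12)² = 103² = 10609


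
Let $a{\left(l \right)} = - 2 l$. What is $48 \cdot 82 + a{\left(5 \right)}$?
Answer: $3926$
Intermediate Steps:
$48 \cdot 82 + a{\left(5 \right)} = 48 \cdot 82 - 10 = 3936 - 10 = 3926$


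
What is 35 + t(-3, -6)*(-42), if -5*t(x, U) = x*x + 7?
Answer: 847/5 ≈ 169.40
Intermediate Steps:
t(x, U) = -7/5 - x²/5 (t(x, U) = -(x*x + 7)/5 = -(x² + 7)/5 = -(7 + x²)/5 = -7/5 - x²/5)
35 + t(-3, -6)*(-42) = 35 + (-7/5 - ⅕*(-3)²)*(-42) = 35 + (-7/5 - ⅕*9)*(-42) = 35 + (-7/5 - 9/5)*(-42) = 35 - 16/5*(-42) = 35 + 672/5 = 847/5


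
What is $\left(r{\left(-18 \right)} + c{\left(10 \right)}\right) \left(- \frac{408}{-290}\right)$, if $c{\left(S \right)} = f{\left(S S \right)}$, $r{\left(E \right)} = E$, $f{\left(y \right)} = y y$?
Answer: $\frac{2036328}{145} \approx 14044.0$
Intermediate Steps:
$f{\left(y \right)} = y^{2}$
$c{\left(S \right)} = S^{4}$ ($c{\left(S \right)} = \left(S S\right)^{2} = \left(S^{2}\right)^{2} = S^{4}$)
$\left(r{\left(-18 \right)} + c{\left(10 \right)}\right) \left(- \frac{408}{-290}\right) = \left(-18 + 10^{4}\right) \left(- \frac{408}{-290}\right) = \left(-18 + 10000\right) \left(\left(-408\right) \left(- \frac{1}{290}\right)\right) = 9982 \cdot \frac{204}{145} = \frac{2036328}{145}$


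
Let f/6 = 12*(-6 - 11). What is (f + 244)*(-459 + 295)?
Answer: 160720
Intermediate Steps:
f = -1224 (f = 6*(12*(-6 - 11)) = 6*(12*(-17)) = 6*(-204) = -1224)
(f + 244)*(-459 + 295) = (-1224 + 244)*(-459 + 295) = -980*(-164) = 160720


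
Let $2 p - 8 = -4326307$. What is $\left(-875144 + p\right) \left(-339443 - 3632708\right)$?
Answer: $\frac{24137121128637}{2} \approx 1.2069 \cdot 10^{13}$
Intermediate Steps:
$p = - \frac{4326299}{2}$ ($p = 4 + \frac{1}{2} \left(-4326307\right) = 4 - \frac{4326307}{2} = - \frac{4326299}{2} \approx -2.1631 \cdot 10^{6}$)
$\left(-875144 + p\right) \left(-339443 - 3632708\right) = \left(-875144 - \frac{4326299}{2}\right) \left(-339443 - 3632708\right) = \left(- \frac{6076587}{2}\right) \left(-3972151\right) = \frac{24137121128637}{2}$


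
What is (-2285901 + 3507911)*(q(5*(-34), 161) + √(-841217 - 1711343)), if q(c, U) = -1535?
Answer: -1875785350 + 4888040*I*√159535 ≈ -1.8758e+9 + 1.9524e+9*I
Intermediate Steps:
(-2285901 + 3507911)*(q(5*(-34), 161) + √(-841217 - 1711343)) = (-2285901 + 3507911)*(-1535 + √(-841217 - 1711343)) = 1222010*(-1535 + √(-2552560)) = 1222010*(-1535 + 4*I*√159535) = -1875785350 + 4888040*I*√159535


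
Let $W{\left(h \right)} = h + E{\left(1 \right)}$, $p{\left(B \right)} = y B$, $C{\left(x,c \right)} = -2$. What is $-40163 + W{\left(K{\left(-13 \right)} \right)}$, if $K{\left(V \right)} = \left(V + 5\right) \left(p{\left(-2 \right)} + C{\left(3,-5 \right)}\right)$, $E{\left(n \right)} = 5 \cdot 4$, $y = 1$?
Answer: $-40111$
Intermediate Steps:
$p{\left(B \right)} = B$ ($p{\left(B \right)} = 1 B = B$)
$E{\left(n \right)} = 20$
$K{\left(V \right)} = -20 - 4 V$ ($K{\left(V \right)} = \left(V + 5\right) \left(-2 - 2\right) = \left(5 + V\right) \left(-4\right) = -20 - 4 V$)
$W{\left(h \right)} = 20 + h$ ($W{\left(h \right)} = h + 20 = 20 + h$)
$-40163 + W{\left(K{\left(-13 \right)} \right)} = -40163 + \left(20 - -32\right) = -40163 + \left(20 + \left(-20 + 52\right)\right) = -40163 + \left(20 + 32\right) = -40163 + 52 = -40111$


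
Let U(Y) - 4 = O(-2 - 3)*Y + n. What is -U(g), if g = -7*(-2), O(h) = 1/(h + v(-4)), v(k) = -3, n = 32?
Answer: -137/4 ≈ -34.250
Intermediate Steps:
O(h) = 1/(-3 + h) (O(h) = 1/(h - 3) = 1/(-3 + h))
g = 14
U(Y) = 36 - Y/8 (U(Y) = 4 + (Y/(-3 + (-2 - 3)) + 32) = 4 + (Y/(-3 - 5) + 32) = 4 + (Y/(-8) + 32) = 4 + (-Y/8 + 32) = 4 + (32 - Y/8) = 36 - Y/8)
-U(g) = -(36 - ⅛*14) = -(36 - 7/4) = -1*137/4 = -137/4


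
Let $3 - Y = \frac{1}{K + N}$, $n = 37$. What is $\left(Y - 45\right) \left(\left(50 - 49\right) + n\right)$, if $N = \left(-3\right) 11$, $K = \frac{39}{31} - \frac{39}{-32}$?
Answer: $- \frac{48287588}{30279} \approx -1594.8$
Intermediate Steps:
$K = \frac{2457}{992}$ ($K = 39 \cdot \frac{1}{31} - - \frac{39}{32} = \frac{39}{31} + \frac{39}{32} = \frac{2457}{992} \approx 2.4768$)
$N = -33$
$Y = \frac{91829}{30279}$ ($Y = 3 - \frac{1}{\frac{2457}{992} - 33} = 3 - \frac{1}{- \frac{30279}{992}} = 3 - - \frac{992}{30279} = 3 + \frac{992}{30279} = \frac{91829}{30279} \approx 3.0328$)
$\left(Y - 45\right) \left(\left(50 - 49\right) + n\right) = \left(\frac{91829}{30279} - 45\right) \left(\left(50 - 49\right) + 37\right) = - \frac{1270726 \left(1 + 37\right)}{30279} = \left(- \frac{1270726}{30279}\right) 38 = - \frac{48287588}{30279}$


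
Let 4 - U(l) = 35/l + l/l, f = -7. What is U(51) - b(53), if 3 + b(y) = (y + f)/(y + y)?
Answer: 13190/2703 ≈ 4.8798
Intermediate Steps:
b(y) = -3 + (-7 + y)/(2*y) (b(y) = -3 + (y - 7)/(y + y) = -3 + (-7 + y)/((2*y)) = -3 + (-7 + y)*(1/(2*y)) = -3 + (-7 + y)/(2*y))
U(l) = 3 - 35/l (U(l) = 4 - (35/l + l/l) = 4 - (35/l + 1) = 4 - (1 + 35/l) = 4 + (-1 - 35/l) = 3 - 35/l)
U(51) - b(53) = (3 - 35/51) - (-7 - 5*53)/(2*53) = (3 - 35*1/51) - (-7 - 265)/(2*53) = (3 - 35/51) - (-272)/(2*53) = 118/51 - 1*(-136/53) = 118/51 + 136/53 = 13190/2703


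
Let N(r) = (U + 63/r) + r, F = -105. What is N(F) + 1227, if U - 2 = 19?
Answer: 5712/5 ≈ 1142.4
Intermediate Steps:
U = 21 (U = 2 + 19 = 21)
N(r) = 21 + r + 63/r (N(r) = (21 + 63/r) + r = 21 + r + 63/r)
N(F) + 1227 = (21 - 105 + 63/(-105)) + 1227 = (21 - 105 + 63*(-1/105)) + 1227 = (21 - 105 - ⅗) + 1227 = -423/5 + 1227 = 5712/5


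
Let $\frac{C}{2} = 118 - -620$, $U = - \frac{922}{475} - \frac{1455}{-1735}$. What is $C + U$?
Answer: $\frac{243099991}{164825} \approx 1474.9$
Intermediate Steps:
$U = - \frac{181709}{164825}$ ($U = \left(-922\right) \frac{1}{475} - - \frac{291}{347} = - \frac{922}{475} + \frac{291}{347} = - \frac{181709}{164825} \approx -1.1024$)
$C = 1476$ ($C = 2 \left(118 - -620\right) = 2 \left(118 + 620\right) = 2 \cdot 738 = 1476$)
$C + U = 1476 - \frac{181709}{164825} = \frac{243099991}{164825}$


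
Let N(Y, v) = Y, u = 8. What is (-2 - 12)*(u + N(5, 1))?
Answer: -182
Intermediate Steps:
(-2 - 12)*(u + N(5, 1)) = (-2 - 12)*(8 + 5) = -14*13 = -182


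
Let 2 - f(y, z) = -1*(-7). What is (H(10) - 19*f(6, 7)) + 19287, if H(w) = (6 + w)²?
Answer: 19638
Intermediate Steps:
f(y, z) = -5 (f(y, z) = 2 - (-1)*(-7) = 2 - 1*7 = 2 - 7 = -5)
(H(10) - 19*f(6, 7)) + 19287 = ((6 + 10)² - 19*(-5)) + 19287 = (16² + 95) + 19287 = (256 + 95) + 19287 = 351 + 19287 = 19638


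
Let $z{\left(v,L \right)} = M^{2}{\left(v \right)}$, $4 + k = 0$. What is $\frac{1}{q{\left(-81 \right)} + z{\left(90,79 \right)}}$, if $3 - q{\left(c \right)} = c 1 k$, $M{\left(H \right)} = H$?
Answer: $\frac{1}{7779} \approx 0.00012855$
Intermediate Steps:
$k = -4$ ($k = -4 + 0 = -4$)
$q{\left(c \right)} = 3 + 4 c$ ($q{\left(c \right)} = 3 - c 1 \left(-4\right) = 3 - c \left(-4\right) = 3 - - 4 c = 3 + 4 c$)
$z{\left(v,L \right)} = v^{2}$
$\frac{1}{q{\left(-81 \right)} + z{\left(90,79 \right)}} = \frac{1}{\left(3 + 4 \left(-81\right)\right) + 90^{2}} = \frac{1}{\left(3 - 324\right) + 8100} = \frac{1}{-321 + 8100} = \frac{1}{7779}$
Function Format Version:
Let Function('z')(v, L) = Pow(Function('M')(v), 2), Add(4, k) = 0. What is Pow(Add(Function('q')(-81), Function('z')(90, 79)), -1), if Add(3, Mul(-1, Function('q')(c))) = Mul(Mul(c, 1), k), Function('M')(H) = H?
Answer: Rational(1, 7779) ≈ 0.00012855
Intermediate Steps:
k = -4 (k = Add(-4, 0) = -4)
Function('q')(c) = Add(3, Mul(4, c)) (Function('q')(c) = Add(3, Mul(-1, Mul(Mul(c, 1), -4))) = Add(3, Mul(-1, Mul(c, -4))) = Add(3, Mul(-1, Mul(-4, c))) = Add(3, Mul(4, c)))
Function('z')(v, L) = Pow(v, 2)
Pow(Add(Function('q')(-81), Function('z')(90, 79)), -1) = Pow(Add(Add(3, Mul(4, -81)), Pow(90, 2)), -1) = Pow(Add(Add(3, -324), 8100), -1) = Pow(Add(-321, 8100), -1) = Pow(7779, -1) = Rational(1, 7779)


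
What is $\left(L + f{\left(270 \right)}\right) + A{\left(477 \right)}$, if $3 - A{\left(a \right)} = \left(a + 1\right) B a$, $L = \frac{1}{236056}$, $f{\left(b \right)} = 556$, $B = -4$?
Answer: $\frac{215420692649}{236056} \approx 9.1258 \cdot 10^{5}$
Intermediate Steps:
$L = \frac{1}{236056} \approx 4.2363 \cdot 10^{-6}$
$A{\left(a \right)} = 3 + 4 a \left(1 + a\right)$ ($A{\left(a \right)} = 3 - \left(a + 1\right) \left(- 4 a\right) = 3 - \left(1 + a\right) \left(- 4 a\right) = 3 - - 4 a \left(1 + a\right) = 3 + 4 a \left(1 + a\right)$)
$\left(L + f{\left(270 \right)}\right) + A{\left(477 \right)} = \left(\frac{1}{236056} + 556\right) + \left(3 + 4 \cdot 477 + 4 \cdot 477^{2}\right) = \frac{131247137}{236056} + \left(3 + 1908 + 4 \cdot 227529\right) = \frac{131247137}{236056} + \left(3 + 1908 + 910116\right) = \frac{131247137}{236056} + 912027 = \frac{215420692649}{236056}$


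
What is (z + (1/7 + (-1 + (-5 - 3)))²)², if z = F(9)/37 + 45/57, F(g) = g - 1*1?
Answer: 7491032150625/1186595809 ≈ 6313.0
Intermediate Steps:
F(g) = -1 + g (F(g) = g - 1 = -1 + g)
z = 707/703 (z = (-1 + 9)/37 + 45/57 = 8*(1/37) + 45*(1/57) = 8/37 + 15/19 = 707/703 ≈ 1.0057)
(z + (1/7 + (-1 + (-5 - 3)))²)² = (707/703 + (1/7 + (-1 + (-5 - 3)))²)² = (707/703 + (⅐ + (-1 - 8))²)² = (707/703 + (⅐ - 9)²)² = (707/703 + (-62/7)²)² = (707/703 + 3844/49)² = (2736975/34447)² = 7491032150625/1186595809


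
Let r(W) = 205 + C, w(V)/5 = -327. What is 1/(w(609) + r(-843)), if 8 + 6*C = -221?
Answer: -6/8809 ≈ -0.00068112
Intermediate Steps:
C = -229/6 (C = -4/3 + (⅙)*(-221) = -4/3 - 221/6 = -229/6 ≈ -38.167)
w(V) = -1635 (w(V) = 5*(-327) = -1635)
r(W) = 1001/6 (r(W) = 205 - 229/6 = 1001/6)
1/(w(609) + r(-843)) = 1/(-1635 + 1001/6) = 1/(-8809/6) = -6/8809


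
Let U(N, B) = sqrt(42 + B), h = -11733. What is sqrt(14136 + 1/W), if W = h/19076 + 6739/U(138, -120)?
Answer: 2*sqrt(57)*sqrt((28367131 + 3985148084*I*sqrt(78))/(457587 + 64276582*I*sqrt(78))) ≈ 118.89 + 5.5114e-6*I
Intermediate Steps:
W = -11733/19076 - 6739*I*sqrt(78)/78 (W = -11733/19076 + 6739/(sqrt(42 - 120)) = -11733*1/19076 + 6739/(sqrt(-78)) = -11733/19076 + 6739/((I*sqrt(78))) = -11733/19076 + 6739*(-I*sqrt(78)/78) = -11733/19076 - 6739*I*sqrt(78)/78 ≈ -0.61507 - 763.04*I)
sqrt(14136 + 1/W) = sqrt(14136 + 1/(-11733/19076 - 6739*I*sqrt(78)/78))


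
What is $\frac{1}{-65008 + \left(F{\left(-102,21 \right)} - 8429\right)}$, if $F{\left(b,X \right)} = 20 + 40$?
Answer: $- \frac{1}{73377} \approx -1.3628 \cdot 10^{-5}$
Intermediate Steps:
$F{\left(b,X \right)} = 60$
$\frac{1}{-65008 + \left(F{\left(-102,21 \right)} - 8429\right)} = \frac{1}{-65008 + \left(60 - 8429\right)} = \frac{1}{-65008 - 8369} = \frac{1}{-73377} = - \frac{1}{73377}$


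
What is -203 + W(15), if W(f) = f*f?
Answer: 22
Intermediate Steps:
W(f) = f²
-203 + W(15) = -203 + 15² = -203 + 225 = 22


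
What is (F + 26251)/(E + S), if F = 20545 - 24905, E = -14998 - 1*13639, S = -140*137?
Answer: -7297/15939 ≈ -0.45781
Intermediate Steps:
S = -19180
E = -28637 (E = -14998 - 13639 = -28637)
F = -4360
(F + 26251)/(E + S) = (-4360 + 26251)/(-28637 - 19180) = 21891/(-47817) = 21891*(-1/47817) = -7297/15939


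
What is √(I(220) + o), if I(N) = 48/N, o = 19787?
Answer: √59856335/55 ≈ 140.67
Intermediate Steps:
√(I(220) + o) = √(48/220 + 19787) = √(48*(1/220) + 19787) = √(12/55 + 19787) = √(1088297/55) = √59856335/55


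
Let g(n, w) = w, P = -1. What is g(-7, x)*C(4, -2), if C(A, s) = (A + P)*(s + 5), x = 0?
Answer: 0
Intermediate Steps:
C(A, s) = (-1 + A)*(5 + s) (C(A, s) = (A - 1)*(s + 5) = (-1 + A)*(5 + s))
g(-7, x)*C(4, -2) = 0*(-5 - 1*(-2) + 5*4 + 4*(-2)) = 0*(-5 + 2 + 20 - 8) = 0*9 = 0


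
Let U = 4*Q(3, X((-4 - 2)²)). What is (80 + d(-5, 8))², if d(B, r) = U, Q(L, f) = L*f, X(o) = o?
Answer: 262144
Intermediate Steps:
U = 432 (U = 4*(3*(-4 - 2)²) = 4*(3*(-6)²) = 4*(3*36) = 4*108 = 432)
d(B, r) = 432
(80 + d(-5, 8))² = (80 + 432)² = 512² = 262144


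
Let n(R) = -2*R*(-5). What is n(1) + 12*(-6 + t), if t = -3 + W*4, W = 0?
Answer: -98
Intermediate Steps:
t = -3 (t = -3 + 0*4 = -3 + 0 = -3)
n(R) = 10*R
n(1) + 12*(-6 + t) = 10*1 + 12*(-6 - 3) = 10 + 12*(-9) = 10 - 108 = -98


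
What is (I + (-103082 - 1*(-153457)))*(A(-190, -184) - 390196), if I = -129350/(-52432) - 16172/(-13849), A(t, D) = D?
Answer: -1785084611047114065/90766346 ≈ -1.9667e+10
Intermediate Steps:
I = 1319649227/363065384 (I = -129350*(-1/52432) - 16172*(-1/13849) = 64675/26216 + 16172/13849 = 1319649227/363065384 ≈ 3.6347)
(I + (-103082 - 1*(-153457)))*(A(-190, -184) - 390196) = (1319649227/363065384 + (-103082 - 1*(-153457)))*(-184 - 390196) = (1319649227/363065384 + (-103082 + 153457))*(-390380) = (1319649227/363065384 + 50375)*(-390380) = (18290738368227/363065384)*(-390380) = -1785084611047114065/90766346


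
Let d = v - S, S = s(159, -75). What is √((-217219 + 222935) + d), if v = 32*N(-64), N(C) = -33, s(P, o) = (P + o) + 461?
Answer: √4115 ≈ 64.148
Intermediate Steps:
s(P, o) = 461 + P + o
S = 545 (S = 461 + 159 - 75 = 545)
v = -1056 (v = 32*(-33) = -1056)
d = -1601 (d = -1056 - 1*545 = -1056 - 545 = -1601)
√((-217219 + 222935) + d) = √((-217219 + 222935) - 1601) = √(5716 - 1601) = √4115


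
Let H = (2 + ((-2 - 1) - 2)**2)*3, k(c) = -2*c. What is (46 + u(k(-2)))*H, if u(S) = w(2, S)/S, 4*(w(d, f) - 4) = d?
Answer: 30537/8 ≈ 3817.1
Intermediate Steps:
w(d, f) = 4 + d/4
u(S) = 9/(2*S) (u(S) = (4 + (1/4)*2)/S = (4 + 1/2)/S = 9/(2*S))
H = 81 (H = (2 + (-3 - 2)**2)*3 = (2 + (-5)**2)*3 = (2 + 25)*3 = 27*3 = 81)
(46 + u(k(-2)))*H = (46 + 9/(2*((-2*(-2)))))*81 = (46 + (9/2)/4)*81 = (46 + (9/2)*(1/4))*81 = (46 + 9/8)*81 = (377/8)*81 = 30537/8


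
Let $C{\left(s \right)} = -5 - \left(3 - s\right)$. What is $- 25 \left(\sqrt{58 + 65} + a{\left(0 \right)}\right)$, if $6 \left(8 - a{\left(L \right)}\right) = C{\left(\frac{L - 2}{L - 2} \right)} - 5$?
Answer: $-250 - 25 \sqrt{123} \approx -527.26$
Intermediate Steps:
$C{\left(s \right)} = -8 + s$ ($C{\left(s \right)} = -5 + \left(-3 + s\right) = -8 + s$)
$a{\left(L \right)} = 10$ ($a{\left(L \right)} = 8 - \frac{\left(-8 + \frac{L - 2}{L - 2}\right) - 5}{6} = 8 - \frac{\left(-8 + \frac{-2 + L}{-2 + L}\right) - 5}{6} = 8 - \frac{\left(-8 + 1\right) - 5}{6} = 8 - \frac{-7 - 5}{6} = 8 - -2 = 8 + 2 = 10$)
$- 25 \left(\sqrt{58 + 65} + a{\left(0 \right)}\right) = - 25 \left(\sqrt{58 + 65} + 10\right) = - 25 \left(\sqrt{123} + 10\right) = - 25 \left(10 + \sqrt{123}\right) = -250 - 25 \sqrt{123}$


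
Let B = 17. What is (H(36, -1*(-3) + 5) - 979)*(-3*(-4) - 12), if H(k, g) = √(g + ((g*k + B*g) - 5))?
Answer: 0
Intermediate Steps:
H(k, g) = √(-5 + 18*g + g*k) (H(k, g) = √(g + ((g*k + 17*g) - 5)) = √(g + ((17*g + g*k) - 5)) = √(g + (-5 + 17*g + g*k)) = √(-5 + 18*g + g*k))
(H(36, -1*(-3) + 5) - 979)*(-3*(-4) - 12) = (√(-5 + 18*(-1*(-3) + 5) + (-1*(-3) + 5)*36) - 979)*(-3*(-4) - 12) = (√(-5 + 18*(3 + 5) + (3 + 5)*36) - 979)*(12 - 12) = (√(-5 + 18*8 + 8*36) - 979)*0 = (√(-5 + 144 + 288) - 979)*0 = (√427 - 979)*0 = (-979 + √427)*0 = 0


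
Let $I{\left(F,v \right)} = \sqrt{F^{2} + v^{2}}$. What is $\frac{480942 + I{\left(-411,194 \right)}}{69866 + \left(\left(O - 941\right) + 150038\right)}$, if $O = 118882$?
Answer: $\frac{160314}{112615} + \frac{\sqrt{206557}}{337845} \approx 1.4249$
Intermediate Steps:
$\frac{480942 + I{\left(-411,194 \right)}}{69866 + \left(\left(O - 941\right) + 150038\right)} = \frac{480942 + \sqrt{\left(-411\right)^{2} + 194^{2}}}{69866 + \left(\left(118882 - 941\right) + 150038\right)} = \frac{480942 + \sqrt{168921 + 37636}}{69866 + \left(117941 + 150038\right)} = \frac{480942 + \sqrt{206557}}{69866 + 267979} = \frac{480942 + \sqrt{206557}}{337845} = \left(480942 + \sqrt{206557}\right) \frac{1}{337845} = \frac{160314}{112615} + \frac{\sqrt{206557}}{337845}$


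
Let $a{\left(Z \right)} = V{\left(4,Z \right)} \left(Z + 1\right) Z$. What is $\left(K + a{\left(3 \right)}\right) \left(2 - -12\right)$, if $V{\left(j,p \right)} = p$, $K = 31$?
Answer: $938$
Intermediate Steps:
$a{\left(Z \right)} = Z^{2} \left(1 + Z\right)$ ($a{\left(Z \right)} = Z \left(Z + 1\right) Z = Z \left(1 + Z\right) Z = Z^{2} \left(1 + Z\right)$)
$\left(K + a{\left(3 \right)}\right) \left(2 - -12\right) = \left(31 + 3^{2} \left(1 + 3\right)\right) \left(2 - -12\right) = \left(31 + 9 \cdot 4\right) \left(2 + 12\right) = \left(31 + 36\right) 14 = 67 \cdot 14 = 938$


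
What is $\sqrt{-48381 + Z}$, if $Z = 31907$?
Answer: $i \sqrt{16474} \approx 128.35 i$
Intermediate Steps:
$\sqrt{-48381 + Z} = \sqrt{-48381 + 31907} = \sqrt{-16474} = i \sqrt{16474}$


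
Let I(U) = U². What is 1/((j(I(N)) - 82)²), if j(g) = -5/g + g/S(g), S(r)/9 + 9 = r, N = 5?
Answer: 518400/3487965481 ≈ 0.00014863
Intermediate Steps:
S(r) = -81 + 9*r
j(g) = -5/g + g/(-81 + 9*g)
1/((j(I(N)) - 82)²) = 1/(((405 + (5²)² - 45*5²)/(9*(5²)*(-9 + 5²)) - 82)²) = 1/(((⅑)*(405 + 25² - 45*25)/(25*(-9 + 25)) - 82)²) = 1/(((⅑)*(1/25)*(405 + 625 - 1125)/16 - 82)²) = 1/(((⅑)*(1/25)*(1/16)*(-95) - 82)²) = 1/((-19/720 - 82)²) = 1/((-59059/720)²) = 1/(3487965481/518400) = 518400/3487965481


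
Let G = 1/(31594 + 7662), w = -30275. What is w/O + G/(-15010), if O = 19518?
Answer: -8919507886759/5750320553040 ≈ -1.5511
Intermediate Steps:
G = 1/39256 ≈ 2.5474e-5
w/O + G/(-15010) = -30275/19518 + (1/39256)/(-15010) = -30275*1/19518 + (1/39256)*(-1/15010) = -30275/19518 - 1/589232560 = -8919507886759/5750320553040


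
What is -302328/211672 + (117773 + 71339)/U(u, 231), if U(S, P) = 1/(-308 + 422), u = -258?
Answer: 570423404721/26459 ≈ 2.1559e+7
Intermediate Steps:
U(S, P) = 1/114
-302328/211672 + (117773 + 71339)/U(u, 231) = -302328/211672 + (117773 + 71339)/(1/114) = -302328*1/211672 + 189112*114 = -37791/26459 + 21558768 = 570423404721/26459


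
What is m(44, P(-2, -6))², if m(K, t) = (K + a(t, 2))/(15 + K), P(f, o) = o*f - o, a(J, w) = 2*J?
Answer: 6400/3481 ≈ 1.8386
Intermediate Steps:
P(f, o) = -o + f*o (P(f, o) = f*o - o = -o + f*o)
m(K, t) = (K + 2*t)/(15 + K)
m(44, P(-2, -6))² = ((44 + 2*(-6*(-1 - 2)))/(15 + 44))² = ((44 + 2*(-6*(-3)))/59)² = ((44 + 2*18)/59)² = ((44 + 36)/59)² = ((1/59)*80)² = (80/59)² = 6400/3481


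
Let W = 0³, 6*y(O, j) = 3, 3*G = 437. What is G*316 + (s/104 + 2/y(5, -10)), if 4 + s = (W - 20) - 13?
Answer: 14362705/312 ≈ 46034.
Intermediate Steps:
G = 437/3 (G = (⅓)*437 = 437/3 ≈ 145.67)
y(O, j) = ½ (y(O, j) = (⅙)*3 = ½)
W = 0
s = -37 (s = -4 + ((0 - 20) - 13) = -4 + (-20 - 13) = -4 - 33 = -37)
G*316 + (s/104 + 2/y(5, -10)) = (437/3)*316 + (-37/104 + 2/(½)) = 138092/3 + (-37*1/104 + 2*2) = 138092/3 + (-37/104 + 4) = 138092/3 + 379/104 = 14362705/312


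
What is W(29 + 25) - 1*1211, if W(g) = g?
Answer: -1157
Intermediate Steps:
W(29 + 25) - 1*1211 = (29 + 25) - 1*1211 = 54 - 1211 = -1157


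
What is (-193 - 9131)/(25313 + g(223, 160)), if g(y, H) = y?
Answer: -111/304 ≈ -0.36513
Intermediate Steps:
(-193 - 9131)/(25313 + g(223, 160)) = (-193 - 9131)/(25313 + 223) = -9324/25536 = -9324*1/25536 = -111/304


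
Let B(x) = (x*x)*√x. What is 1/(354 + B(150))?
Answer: -59/12656229114 + 3125*√6/2109371519 ≈ 3.6242e-6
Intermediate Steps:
B(x) = x^(5/2) (B(x) = x²*√x = x^(5/2))
1/(354 + B(150)) = 1/(354 + 150^(5/2)) = 1/(354 + 112500*√6)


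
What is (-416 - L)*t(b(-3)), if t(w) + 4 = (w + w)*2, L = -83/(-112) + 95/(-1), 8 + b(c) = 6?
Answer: 108105/28 ≈ 3860.9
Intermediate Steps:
b(c) = -2 (b(c) = -8 + 6 = -2)
L = -10557/112 (L = -83*(-1/112) + 95*(-1) = 83/112 - 95 = -10557/112 ≈ -94.259)
t(w) = -4 + 4*w (t(w) = -4 + (w + w)*2 = -4 + (2*w)*2 = -4 + 4*w)
(-416 - L)*t(b(-3)) = (-416 - 1*(-10557/112))*(-4 + 4*(-2)) = (-416 + 10557/112)*(-4 - 8) = -36035/112*(-12) = 108105/28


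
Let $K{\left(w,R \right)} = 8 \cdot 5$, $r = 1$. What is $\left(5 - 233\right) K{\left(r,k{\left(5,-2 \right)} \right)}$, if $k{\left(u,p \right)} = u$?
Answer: $-9120$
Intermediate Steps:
$K{\left(w,R \right)} = 40$
$\left(5 - 233\right) K{\left(r,k{\left(5,-2 \right)} \right)} = \left(5 - 233\right) 40 = \left(-228\right) 40 = -9120$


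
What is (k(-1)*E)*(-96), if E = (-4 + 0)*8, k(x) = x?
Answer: -3072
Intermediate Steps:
E = -32 (E = -4*8 = -32)
(k(-1)*E)*(-96) = -1*(-32)*(-96) = 32*(-96) = -3072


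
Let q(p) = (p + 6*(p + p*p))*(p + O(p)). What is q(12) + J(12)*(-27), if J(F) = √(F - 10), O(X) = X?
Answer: 22752 - 27*√2 ≈ 22714.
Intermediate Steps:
J(F) = √(-10 + F)
q(p) = 2*p*(6*p² + 7*p) (q(p) = (p + 6*(p + p*p))*(p + p) = (p + 6*(p + p²))*(2*p) = (p + (6*p + 6*p²))*(2*p) = (6*p² + 7*p)*(2*p) = 2*p*(6*p² + 7*p))
q(12) + J(12)*(-27) = 12²*(14 + 12*12) + √(-10 + 12)*(-27) = 144*(14 + 144) + √2*(-27) = 144*158 - 27*√2 = 22752 - 27*√2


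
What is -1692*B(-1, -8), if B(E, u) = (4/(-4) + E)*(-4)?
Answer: -13536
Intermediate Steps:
B(E, u) = 4 - 4*E (B(E, u) = (4*(-¼) + E)*(-4) = (-1 + E)*(-4) = 4 - 4*E)
-1692*B(-1, -8) = -1692*(4 - 4*(-1)) = -1692*(4 + 4) = -1692*8 = -13536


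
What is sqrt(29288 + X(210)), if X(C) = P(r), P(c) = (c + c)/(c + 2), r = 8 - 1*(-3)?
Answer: sqrt(4949958)/13 ≈ 171.14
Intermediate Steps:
r = 11 (r = 8 + 3 = 11)
P(c) = 2*c/(2 + c) (P(c) = (2*c)/(2 + c) = 2*c/(2 + c))
X(C) = 22/13 (X(C) = 2*11/(2 + 11) = 2*11/13 = 2*11*(1/13) = 22/13)
sqrt(29288 + X(210)) = sqrt(29288 + 22/13) = sqrt(380766/13) = sqrt(4949958)/13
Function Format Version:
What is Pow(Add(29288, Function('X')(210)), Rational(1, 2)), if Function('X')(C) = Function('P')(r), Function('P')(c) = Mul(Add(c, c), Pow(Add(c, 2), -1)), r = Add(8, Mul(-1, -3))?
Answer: Mul(Rational(1, 13), Pow(4949958, Rational(1, 2))) ≈ 171.14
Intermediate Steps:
r = 11 (r = Add(8, 3) = 11)
Function('P')(c) = Mul(2, c, Pow(Add(2, c), -1)) (Function('P')(c) = Mul(Mul(2, c), Pow(Add(2, c), -1)) = Mul(2, c, Pow(Add(2, c), -1)))
Function('X')(C) = Rational(22, 13) (Function('X')(C) = Mul(2, 11, Pow(Add(2, 11), -1)) = Mul(2, 11, Pow(13, -1)) = Mul(2, 11, Rational(1, 13)) = Rational(22, 13))
Pow(Add(29288, Function('X')(210)), Rational(1, 2)) = Pow(Add(29288, Rational(22, 13)), Rational(1, 2)) = Pow(Rational(380766, 13), Rational(1, 2)) = Mul(Rational(1, 13), Pow(4949958, Rational(1, 2)))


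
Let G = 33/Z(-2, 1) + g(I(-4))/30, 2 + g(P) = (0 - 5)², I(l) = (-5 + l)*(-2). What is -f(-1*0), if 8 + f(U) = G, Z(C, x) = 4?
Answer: -61/60 ≈ -1.0167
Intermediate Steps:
I(l) = 10 - 2*l
g(P) = 23 (g(P) = -2 + (0 - 5)² = -2 + (-5)² = -2 + 25 = 23)
G = 541/60 (G = 33/4 + 23/30 = 541/60 ≈ 9.0167)
f(U) = 61/60 (f(U) = -8 + 541/60 = 61/60)
-f(-1*0) = -1*61/60 = -61/60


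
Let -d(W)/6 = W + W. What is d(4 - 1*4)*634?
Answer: 0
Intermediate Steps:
d(W) = -12*W (d(W) = -6*(W + W) = -12*W)
d(4 - 1*4)*634 = -12*(4 - 1*4)*634 = -12*(4 - 4)*634 = -12*0*634 = 0*634 = 0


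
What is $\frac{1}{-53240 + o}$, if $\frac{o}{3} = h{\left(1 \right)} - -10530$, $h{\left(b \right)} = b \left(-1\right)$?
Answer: $- \frac{1}{21653} \approx -4.6183 \cdot 10^{-5}$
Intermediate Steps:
$h{\left(b \right)} = - b$
$o = 31587$ ($o = 3 \left(\left(-1\right) 1 - -10530\right) = 3 \left(-1 + 10530\right) = 3 \cdot 10529 = 31587$)
$\frac{1}{-53240 + o} = \frac{1}{-53240 + 31587} = \frac{1}{-21653} = - \frac{1}{21653}$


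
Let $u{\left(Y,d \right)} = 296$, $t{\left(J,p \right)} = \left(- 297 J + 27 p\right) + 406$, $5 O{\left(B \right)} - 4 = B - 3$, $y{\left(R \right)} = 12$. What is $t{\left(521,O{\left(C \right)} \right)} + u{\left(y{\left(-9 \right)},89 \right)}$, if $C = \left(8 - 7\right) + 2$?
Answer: $- \frac{770067}{5} \approx -1.5401 \cdot 10^{5}$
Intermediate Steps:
$C = 3$ ($C = 1 + 2 = 3$)
$O{\left(B \right)} = \frac{1}{5} + \frac{B}{5}$ ($O{\left(B \right)} = \frac{4}{5} + \frac{B - 3}{5} = \frac{4}{5} + \frac{-3 + B}{5} = \frac{4}{5} + \left(- \frac{3}{5} + \frac{B}{5}\right) = \frac{1}{5} + \frac{B}{5}$)
$t{\left(J,p \right)} = 406 - 297 J + 27 p$
$t{\left(521,O{\left(C \right)} \right)} + u{\left(y{\left(-9 \right)},89 \right)} = \left(406 - 154737 + 27 \left(\frac{1}{5} + \frac{1}{5} \cdot 3\right)\right) + 296 = \left(406 - 154737 + 27 \left(\frac{1}{5} + \frac{3}{5}\right)\right) + 296 = \left(406 - 154737 + 27 \cdot \frac{4}{5}\right) + 296 = \left(406 - 154737 + \frac{108}{5}\right) + 296 = - \frac{771547}{5} + 296 = - \frac{770067}{5}$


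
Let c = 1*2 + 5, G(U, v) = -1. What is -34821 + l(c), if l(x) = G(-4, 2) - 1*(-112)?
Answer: -34710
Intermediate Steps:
c = 7 (c = 2 + 5 = 7)
l(x) = 111 (l(x) = -1 - 1*(-112) = -1 + 112 = 111)
-34821 + l(c) = -34821 + 111 = -34710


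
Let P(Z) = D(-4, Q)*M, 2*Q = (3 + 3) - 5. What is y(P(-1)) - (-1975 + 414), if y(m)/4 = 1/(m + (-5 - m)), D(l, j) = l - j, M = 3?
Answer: 7801/5 ≈ 1560.2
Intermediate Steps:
Q = 1/2 (Q = ((3 + 3) - 5)/2 = (6 - 5)/2 = (1/2)*1 = 1/2 ≈ 0.50000)
P(Z) = -27/2 (P(Z) = (-4 - 1*1/2)*3 = (-4 - 1/2)*3 = -9/2*3 = -27/2)
y(m) = -4/5 (y(m) = 4/(m + (-5 - m)) = 4/(-5) = 4*(-1/5) = -4/5)
y(P(-1)) - (-1975 + 414) = -4/5 - (-1975 + 414) = -4/5 - 1*(-1561) = -4/5 + 1561 = 7801/5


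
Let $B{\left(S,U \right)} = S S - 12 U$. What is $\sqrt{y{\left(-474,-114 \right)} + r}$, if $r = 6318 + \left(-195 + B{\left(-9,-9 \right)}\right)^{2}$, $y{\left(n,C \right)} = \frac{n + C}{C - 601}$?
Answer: $\frac{\sqrt{3248744070}}{715} \approx 79.717$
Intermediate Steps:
$B{\left(S,U \right)} = S^{2} - 12 U$
$y{\left(n,C \right)} = \frac{C + n}{-601 + C}$
$r = 6354$ ($r = 6318 + \left(-195 + \left(\left(-9\right)^{2} - -108\right)\right)^{2} = 6318 + \left(-195 + \left(81 + 108\right)\right)^{2} = 6318 + \left(-195 + 189\right)^{2} = 6318 + \left(-6\right)^{2} = 6318 + 36 = 6354$)
$\sqrt{y{\left(-474,-114 \right)} + r} = \sqrt{\frac{-114 - 474}{-601 - 114} + 6354} = \sqrt{\frac{1}{-715} \left(-588\right) + 6354} = \sqrt{\left(- \frac{1}{715}\right) \left(-588\right) + 6354} = \sqrt{\frac{588}{715} + 6354} = \sqrt{\frac{4543698}{715}} = \frac{\sqrt{3248744070}}{715}$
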